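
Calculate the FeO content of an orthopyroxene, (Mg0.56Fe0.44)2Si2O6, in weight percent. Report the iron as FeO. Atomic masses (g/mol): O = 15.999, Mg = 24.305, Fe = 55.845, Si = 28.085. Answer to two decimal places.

27.67 wt%

Formula mass = 228.529 g/mol.
0.88 Fe → 0.8800 mol FeO per formula unit; M(FeO) = 71.844, so FeO mass = 63.223 g.
63.223/228.529 × 100 = 27.67 wt%.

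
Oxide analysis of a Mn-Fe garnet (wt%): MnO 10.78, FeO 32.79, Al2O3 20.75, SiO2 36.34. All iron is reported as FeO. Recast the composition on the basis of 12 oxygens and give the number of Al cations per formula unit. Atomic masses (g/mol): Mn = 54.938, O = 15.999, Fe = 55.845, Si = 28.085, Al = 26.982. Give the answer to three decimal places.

MnO (M=70.937): mol = 0.15197; Mn = 0.15197, O = 0.15197.
FeO (M=71.844): mol = 0.45641; Fe = 0.45641, O = 0.45641.
Al2O3 (M=101.961): mol = 0.20351; Al = 0.40702, O = 0.61053.
SiO2 (M=60.083): mol = 0.60483; Si = 0.60483, O = 1.20966.
ΣO = 2.42857; factor = 12/ΣO = 4.94118.
Al apfu = 0.40702 × 4.94118 = 2.011.

2.011 Al apfu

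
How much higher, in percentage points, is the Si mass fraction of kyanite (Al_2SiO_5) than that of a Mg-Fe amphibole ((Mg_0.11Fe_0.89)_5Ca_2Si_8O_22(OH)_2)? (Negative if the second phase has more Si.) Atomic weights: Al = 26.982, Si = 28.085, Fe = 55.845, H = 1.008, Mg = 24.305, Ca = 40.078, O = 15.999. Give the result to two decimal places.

First mineral: 28.085 g Si in 162.044 g formula = 17.33 wt% Si.
Second mineral: 224.680 g Si in 952.706 g formula = 23.58 wt% Si.
17.33% − 23.58% gives a difference of -6.25 percentage points.

-6.25 percentage points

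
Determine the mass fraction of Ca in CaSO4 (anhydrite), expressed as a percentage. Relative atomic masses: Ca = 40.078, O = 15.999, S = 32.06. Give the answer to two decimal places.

M(CaSO4) = 136.134 g/mol.
Ca contributes 1 × 40.078 = 40.078 g per mole.
40.078/136.134 = 0.2944 → 29.44%.

29.44 weight percent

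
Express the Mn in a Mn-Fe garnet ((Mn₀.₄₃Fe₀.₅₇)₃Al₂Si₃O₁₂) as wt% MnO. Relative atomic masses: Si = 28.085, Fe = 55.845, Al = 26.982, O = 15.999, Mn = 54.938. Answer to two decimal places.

18.43 wt%

Formula mass = 496.572 g/mol.
1.29 Mn → 1.2900 mol MnO per formula unit; M(MnO) = 70.937, so MnO mass = 91.509 g.
91.509/496.572 × 100 = 18.43 wt%.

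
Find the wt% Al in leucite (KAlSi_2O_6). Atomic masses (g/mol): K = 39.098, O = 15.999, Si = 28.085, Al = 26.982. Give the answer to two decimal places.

M(KAlSi_2O_6) = 218.244 g/mol.
Al contributes 1 × 26.982 = 26.982 g per mole.
26.982/218.244 = 0.1236 → 12.36%.

12.36 wt%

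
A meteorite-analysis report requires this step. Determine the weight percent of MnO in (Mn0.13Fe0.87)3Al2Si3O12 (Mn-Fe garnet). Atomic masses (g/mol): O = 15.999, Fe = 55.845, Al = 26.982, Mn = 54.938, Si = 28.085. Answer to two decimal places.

5.56 wt%

Formula mass = 497.388 g/mol.
0.39 Mn → 0.3900 mol MnO per formula unit; M(MnO) = 70.937, so MnO mass = 27.665 g.
27.665/497.388 × 100 = 5.56 wt%.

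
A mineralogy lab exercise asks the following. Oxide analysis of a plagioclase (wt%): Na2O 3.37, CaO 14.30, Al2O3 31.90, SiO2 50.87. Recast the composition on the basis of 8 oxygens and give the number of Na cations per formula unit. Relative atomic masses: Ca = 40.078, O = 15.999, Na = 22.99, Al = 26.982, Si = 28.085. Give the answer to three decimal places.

0.296 Na apfu

Na2O (M=61.979): mol = 0.05437; Na = 0.10874, O = 0.05437.
CaO (M=56.077): mol = 0.25501; Ca = 0.25501, O = 0.25501.
Al2O3 (M=101.961): mol = 0.31286; Al = 0.62572, O = 0.93858.
SiO2 (M=60.083): mol = 0.84666; Si = 0.84666, O = 1.69332.
ΣO = 2.94128; factor = 8/ΣO = 2.71990.
Na apfu = 0.10874 × 2.71990 = 0.296.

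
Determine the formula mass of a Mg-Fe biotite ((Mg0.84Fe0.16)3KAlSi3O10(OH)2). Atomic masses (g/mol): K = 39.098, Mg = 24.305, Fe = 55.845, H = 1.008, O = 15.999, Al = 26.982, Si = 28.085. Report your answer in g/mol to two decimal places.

Mg: 2.52 × 24.305 = 61.2486
Fe: 0.48 × 55.845 = 26.8056
K: 1 × 39.098 = 39.0980
Al: 1 × 26.982 = 26.9820
Si: 3 × 28.085 = 84.2550
O: 12 × 15.999 = 191.9880
H: 2 × 1.008 = 2.0160
Summing the contributions gives the formula mass.

432.39 g/mol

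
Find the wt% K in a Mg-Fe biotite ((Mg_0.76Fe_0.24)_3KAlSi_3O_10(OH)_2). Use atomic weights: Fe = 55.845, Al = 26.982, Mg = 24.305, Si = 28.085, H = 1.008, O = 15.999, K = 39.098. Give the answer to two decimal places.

Molar mass of (Mg_0.76Fe_0.24)_3KAlSi_3O_10(OH)_2: 2.28*24.305 + 0.72*55.845 + 1*39.098 + 1*26.982 + 3*28.085 + 12*15.999 + 2*1.008 = 439.963 g/mol.
Mass of K per formula unit: 1 × 39.098 = 39.098 g.
Weight fraction K = 39.098 / 439.963 = 0.0889.

8.89 wt%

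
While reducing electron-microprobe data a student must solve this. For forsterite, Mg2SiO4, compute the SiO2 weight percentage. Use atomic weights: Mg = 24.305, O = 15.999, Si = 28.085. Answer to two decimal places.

42.71 wt%

M(Mg2SiO4) = 140.691 g/mol; M(SiO2) = 60.083 g/mol.
Moles SiO2 per formula unit = 1 Si ÷ 1 = 1.0000.
SiO2 fraction = (1.0000 × 60.083) / 140.691 = 60.083/140.691 = 0.4271.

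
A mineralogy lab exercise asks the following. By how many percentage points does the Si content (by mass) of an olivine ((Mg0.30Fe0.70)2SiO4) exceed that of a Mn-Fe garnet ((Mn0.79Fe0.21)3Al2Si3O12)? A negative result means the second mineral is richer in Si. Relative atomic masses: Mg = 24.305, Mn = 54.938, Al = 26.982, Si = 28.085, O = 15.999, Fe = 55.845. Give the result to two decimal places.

Si in (Mg0.30Fe0.70)2SiO4: molar mass 184.847 g/mol; 1×28.085 = 28.085 g → 15.19 wt%.
Si in (Mn0.79Fe0.21)3Al2Si3O12: molar mass 495.592 g/mol; 3×28.085 = 84.255 g → 17.00 wt%.
Difference = 15.19 − 17.00 = -1.81 percentage points.

-1.81 percentage points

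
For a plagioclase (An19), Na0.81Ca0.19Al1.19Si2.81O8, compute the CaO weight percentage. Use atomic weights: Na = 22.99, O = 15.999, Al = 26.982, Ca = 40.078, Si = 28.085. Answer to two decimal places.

4.02 wt%

M(Na0.81Ca0.19Al1.19Si2.81O8) = 265.256 g/mol; M(CaO) = 56.077 g/mol.
Moles CaO per formula unit = 0.19 Ca ÷ 1 = 0.1900.
CaO fraction = (0.1900 × 56.077) / 265.256 = 10.655/265.256 = 0.0402.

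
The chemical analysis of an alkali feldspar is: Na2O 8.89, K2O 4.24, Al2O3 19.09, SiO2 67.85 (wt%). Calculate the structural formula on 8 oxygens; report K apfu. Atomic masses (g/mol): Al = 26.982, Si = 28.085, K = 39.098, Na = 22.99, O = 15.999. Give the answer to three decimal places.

Na2O: 8.89/61.979 = 0.14344 mol → 0.28688 mol Na, 0.14344 mol O.
K2O: 4.24/94.195 = 0.04501 mol → 0.09002 mol K, 0.04501 mol O.
Al2O3: 19.09/101.961 = 0.18723 mol → 0.37446 mol Al, 0.56169 mol O.
SiO2: 67.85/60.083 = 1.12927 mol → 1.12927 mol Si, 2.25854 mol O.
Total oxygen = 3.00868 mol. Normalization factor = 8/3.00868 = 2.65897.
K per 8 O = 0.09002 × 2.65897 = 0.239.

0.239 K apfu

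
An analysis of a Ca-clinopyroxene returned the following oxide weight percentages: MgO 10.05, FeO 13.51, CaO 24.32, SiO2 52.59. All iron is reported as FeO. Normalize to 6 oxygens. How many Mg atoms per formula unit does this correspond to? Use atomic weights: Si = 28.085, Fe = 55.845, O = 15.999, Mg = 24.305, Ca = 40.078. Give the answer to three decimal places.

MgO (M=40.304): mol = 0.24935; Mg = 0.24935, O = 0.24935.
FeO (M=71.844): mol = 0.18805; Fe = 0.18805, O = 0.18805.
CaO (M=56.077): mol = 0.43369; Ca = 0.43369, O = 0.43369.
SiO2 (M=60.083): mol = 0.87529; Si = 0.87529, O = 1.75058.
ΣO = 2.62167; factor = 6/ΣO = 2.28862.
Mg apfu = 0.24935 × 2.28862 = 0.571.

0.571 Mg apfu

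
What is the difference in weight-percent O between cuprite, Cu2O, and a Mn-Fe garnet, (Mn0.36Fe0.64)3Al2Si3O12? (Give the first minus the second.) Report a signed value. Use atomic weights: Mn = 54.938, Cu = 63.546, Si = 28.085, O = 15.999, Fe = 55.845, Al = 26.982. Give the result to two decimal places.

O in Cu2O: molar mass 143.091 g/mol; 1×15.999 = 15.999 g → 11.18 wt%.
O in (Mn0.36Fe0.64)3Al2Si3O12: molar mass 496.762 g/mol; 12×15.999 = 191.988 g → 38.65 wt%.
Difference = 11.18 − 38.65 = -27.47 percentage points.

-27.47 percentage points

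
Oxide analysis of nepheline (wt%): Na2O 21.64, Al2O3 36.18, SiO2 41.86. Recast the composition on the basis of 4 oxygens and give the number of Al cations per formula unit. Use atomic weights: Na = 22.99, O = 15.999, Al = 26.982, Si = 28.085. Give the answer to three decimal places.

1.011 Al apfu

Na2O (M=61.979): mol = 0.34915; Na = 0.69830, O = 0.34915.
Al2O3 (M=101.961): mol = 0.35484; Al = 0.70968, O = 1.06452.
SiO2 (M=60.083): mol = 0.69670; Si = 0.69670, O = 1.39340.
ΣO = 2.80707; factor = 4/ΣO = 1.42497.
Al apfu = 0.70968 × 1.42497 = 1.011.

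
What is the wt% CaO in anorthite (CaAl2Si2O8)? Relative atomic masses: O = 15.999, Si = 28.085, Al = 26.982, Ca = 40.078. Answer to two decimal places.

20.16 wt%

Molar mass of CaAl2Si2O8 = 1×40.078 + 2×26.982 + 2×28.085 + 8×15.999 = 278.204 g/mol.
Each formula unit contains 1 Ca, equivalent to 1/1 = 1.0000 mol CaO.
M(CaO) = 1×40.078 + 1×15.999 = 56.077 g/mol.
Mass of CaO per formula unit = 1.0000 × 56.077 = 56.077 g.
CaO wt% = 56.077 / 278.204 × 100 = 20.16%.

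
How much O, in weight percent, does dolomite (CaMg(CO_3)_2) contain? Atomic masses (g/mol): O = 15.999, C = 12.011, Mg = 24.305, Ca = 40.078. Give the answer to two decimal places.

52.06 weight percent

M(CaMg(CO_3)_2) = 184.399 g/mol.
O contributes 6 × 15.999 = 95.994 g per mole.
95.994/184.399 = 0.5206 → 52.06%.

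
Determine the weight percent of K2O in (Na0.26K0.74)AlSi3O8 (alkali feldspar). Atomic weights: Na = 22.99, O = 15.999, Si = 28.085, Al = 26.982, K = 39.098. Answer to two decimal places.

Formula mass = 274.139 g/mol.
0.74 K → 0.3700 mol K2O per formula unit; M(K2O) = 94.195, so K2O mass = 34.852 g.
34.852/274.139 × 100 = 12.71 wt%.

12.71 wt%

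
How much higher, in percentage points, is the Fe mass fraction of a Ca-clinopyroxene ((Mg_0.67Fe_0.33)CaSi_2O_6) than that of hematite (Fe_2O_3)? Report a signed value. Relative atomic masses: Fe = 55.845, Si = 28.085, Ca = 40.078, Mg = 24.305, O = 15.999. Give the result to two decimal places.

Fe in (Mg_0.67Fe_0.33)CaSi_2O_6: molar mass 226.955 g/mol; 0.33×55.845 = 18.429 g → 8.12 wt%.
Fe in Fe_2O_3: molar mass 159.687 g/mol; 2×55.845 = 111.690 g → 69.94 wt%.
Difference = 8.12 − 69.94 = -61.82 percentage points.

-61.82 percentage points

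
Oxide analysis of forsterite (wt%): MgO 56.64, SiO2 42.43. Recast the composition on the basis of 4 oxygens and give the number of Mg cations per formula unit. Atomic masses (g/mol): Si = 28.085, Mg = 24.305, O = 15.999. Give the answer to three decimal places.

MgO (M=40.304): mol = 1.40532; Mg = 1.40532, O = 1.40532.
SiO2 (M=60.083): mol = 0.70619; Si = 0.70619, O = 1.41238.
ΣO = 2.81770; factor = 4/ΣO = 1.41960.
Mg apfu = 1.40532 × 1.41960 = 1.995.

1.995 Mg apfu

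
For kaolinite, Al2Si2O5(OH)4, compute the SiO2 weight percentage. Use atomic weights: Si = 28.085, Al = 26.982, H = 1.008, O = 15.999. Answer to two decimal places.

46.55 wt%

M(Al2Si2O5(OH)4) = 258.157 g/mol; M(SiO2) = 60.083 g/mol.
Moles SiO2 per formula unit = 2 Si ÷ 1 = 2.0000.
SiO2 fraction = (2.0000 × 60.083) / 258.157 = 120.166/258.157 = 0.4655.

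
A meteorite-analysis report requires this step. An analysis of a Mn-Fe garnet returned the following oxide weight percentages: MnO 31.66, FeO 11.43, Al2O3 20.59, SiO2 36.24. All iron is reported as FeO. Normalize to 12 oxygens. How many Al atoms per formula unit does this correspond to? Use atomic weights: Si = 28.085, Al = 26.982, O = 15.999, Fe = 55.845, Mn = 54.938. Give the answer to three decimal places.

2.005 Al apfu

31.66 wt% MnO ÷ 70.937 g/mol = 0.44631 mol, giving 0.44631 Mn and 0.44631 O.
11.43 wt% FeO ÷ 71.844 g/mol = 0.15909 mol, giving 0.15909 Fe and 0.15909 O.
20.59 wt% Al2O3 ÷ 101.961 g/mol = 0.20194 mol, giving 0.40388 Al and 0.60582 O.
36.24 wt% SiO2 ÷ 60.083 g/mol = 0.60317 mol, giving 0.60317 Si and 1.20634 O.
Oxygen sums to 2.41756; scaling by 12/2.41756 = 4.96368 puts the formula on 12 O.
Al: 0.40388 × 4.96368 = 2.005 atoms per formula unit.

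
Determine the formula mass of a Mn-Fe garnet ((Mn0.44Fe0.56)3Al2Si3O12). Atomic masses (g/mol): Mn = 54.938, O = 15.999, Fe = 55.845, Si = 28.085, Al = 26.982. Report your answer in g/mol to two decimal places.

496.54 g/mol

Mn: 1.32 × 54.938 = 72.5182
Fe: 1.68 × 55.845 = 93.8196
Al: 2 × 26.982 = 53.9640
Si: 3 × 28.085 = 84.2550
O: 12 × 15.999 = 191.9880
Summing the contributions gives the formula mass.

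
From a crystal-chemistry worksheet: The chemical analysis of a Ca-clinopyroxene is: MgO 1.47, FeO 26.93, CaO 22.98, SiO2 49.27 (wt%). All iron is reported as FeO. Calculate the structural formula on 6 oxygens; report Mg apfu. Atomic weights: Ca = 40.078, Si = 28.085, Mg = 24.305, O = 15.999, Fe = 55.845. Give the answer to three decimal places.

0.089 Mg apfu

MgO: 1.47/40.304 = 0.03647 mol → 0.03647 mol Mg, 0.03647 mol O.
FeO: 26.93/71.844 = 0.37484 mol → 0.37484 mol Fe, 0.37484 mol O.
CaO: 22.98/56.077 = 0.40979 mol → 0.40979 mol Ca, 0.40979 mol O.
SiO2: 49.27/60.083 = 0.82003 mol → 0.82003 mol Si, 1.64006 mol O.
Total oxygen = 2.46116 mol. Normalization factor = 6/2.46116 = 2.43787.
Mg per 6 O = 0.03647 × 2.43787 = 0.089.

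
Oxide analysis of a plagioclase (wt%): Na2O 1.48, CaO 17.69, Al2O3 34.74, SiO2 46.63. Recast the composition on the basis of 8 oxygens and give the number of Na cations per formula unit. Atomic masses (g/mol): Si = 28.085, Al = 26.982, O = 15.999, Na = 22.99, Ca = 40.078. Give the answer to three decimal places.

Na2O (M=61.979): mol = 0.02388; Na = 0.04776, O = 0.02388.
CaO (M=56.077): mol = 0.31546; Ca = 0.31546, O = 0.31546.
Al2O3 (M=101.961): mol = 0.34072; Al = 0.68144, O = 1.02216.
SiO2 (M=60.083): mol = 0.77609; Si = 0.77609, O = 1.55218.
ΣO = 2.91368; factor = 8/ΣO = 2.74567.
Na apfu = 0.04776 × 2.74567 = 0.131.

0.131 Na apfu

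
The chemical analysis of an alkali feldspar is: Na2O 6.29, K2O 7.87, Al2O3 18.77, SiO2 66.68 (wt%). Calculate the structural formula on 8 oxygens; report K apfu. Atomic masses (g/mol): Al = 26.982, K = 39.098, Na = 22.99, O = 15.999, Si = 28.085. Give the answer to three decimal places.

0.452 K apfu

Na2O (M=61.979): mol = 0.10149; Na = 0.20298, O = 0.10149.
K2O (M=94.195): mol = 0.08355; K = 0.16710, O = 0.08355.
Al2O3 (M=101.961): mol = 0.18409; Al = 0.36818, O = 0.55227.
SiO2 (M=60.083): mol = 1.10980; Si = 1.10980, O = 2.21960.
ΣO = 2.95691; factor = 8/ΣO = 2.70553.
K apfu = 0.16710 × 2.70553 = 0.452.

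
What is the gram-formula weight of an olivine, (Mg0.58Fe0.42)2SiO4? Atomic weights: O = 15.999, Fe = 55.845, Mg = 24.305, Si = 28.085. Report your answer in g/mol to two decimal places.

M = 1.16(24.305) + 0.84(55.845) + 1(28.085) + 4(15.999)

167.18 g/mol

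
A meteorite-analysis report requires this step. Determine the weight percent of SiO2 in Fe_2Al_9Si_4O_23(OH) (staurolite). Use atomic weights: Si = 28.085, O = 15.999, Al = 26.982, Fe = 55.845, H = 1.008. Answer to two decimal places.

28.21 wt%

Formula mass = 851.852 g/mol.
4 Si → 4.0000 mol SiO2 per formula unit; M(SiO2) = 60.083, so SiO2 mass = 240.332 g.
240.332/851.852 × 100 = 28.21 wt%.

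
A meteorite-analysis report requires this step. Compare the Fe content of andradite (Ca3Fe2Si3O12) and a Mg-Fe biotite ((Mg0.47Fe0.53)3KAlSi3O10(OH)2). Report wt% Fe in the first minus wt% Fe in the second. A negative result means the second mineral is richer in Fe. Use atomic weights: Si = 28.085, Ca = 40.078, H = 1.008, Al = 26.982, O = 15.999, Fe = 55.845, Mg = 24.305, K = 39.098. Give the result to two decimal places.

Fe in Ca3Fe2Si3O12: molar mass 508.167 g/mol; 2×55.845 = 111.690 g → 21.98 wt%.
Fe in (Mg0.47Fe0.53)3KAlSi3O10(OH)2: molar mass 467.403 g/mol; 1.59×55.845 = 88.794 g → 19.00 wt%.
Difference = 21.98 − 19.00 = 2.98 percentage points.

2.98 percentage points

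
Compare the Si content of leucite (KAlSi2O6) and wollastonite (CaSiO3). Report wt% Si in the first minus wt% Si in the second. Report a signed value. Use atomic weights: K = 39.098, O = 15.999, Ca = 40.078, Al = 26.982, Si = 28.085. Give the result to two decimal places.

1.56 percentage points

First mineral: 56.170 g Si in 218.244 g formula = 25.74 wt% Si.
Second mineral: 28.085 g Si in 116.160 g formula = 24.18 wt% Si.
25.74% − 24.18% gives a difference of 1.56 percentage points.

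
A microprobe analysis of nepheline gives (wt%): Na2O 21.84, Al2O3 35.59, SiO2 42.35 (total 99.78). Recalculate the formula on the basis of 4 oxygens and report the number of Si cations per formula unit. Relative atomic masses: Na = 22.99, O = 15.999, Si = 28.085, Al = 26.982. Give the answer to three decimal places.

21.84 wt% Na2O ÷ 61.979 g/mol = 0.35238 mol, giving 0.70476 Na and 0.35238 O.
35.59 wt% Al2O3 ÷ 101.961 g/mol = 0.34906 mol, giving 0.69812 Al and 1.04718 O.
42.35 wt% SiO2 ÷ 60.083 g/mol = 0.70486 mol, giving 0.70486 Si and 1.40972 O.
Oxygen sums to 2.80928; scaling by 4/2.80928 = 1.42385 puts the formula on 4 O.
Si: 0.70486 × 1.42385 = 1.004 atoms per formula unit.

1.004 Si apfu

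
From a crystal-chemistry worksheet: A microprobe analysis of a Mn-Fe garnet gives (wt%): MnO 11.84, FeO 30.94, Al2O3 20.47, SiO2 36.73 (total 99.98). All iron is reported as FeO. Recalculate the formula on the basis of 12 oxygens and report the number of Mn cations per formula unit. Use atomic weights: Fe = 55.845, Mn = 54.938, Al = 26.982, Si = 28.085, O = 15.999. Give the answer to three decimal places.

MnO: 11.84/70.937 = 0.16691 mol → 0.16691 mol Mn, 0.16691 mol O.
FeO: 30.94/71.844 = 0.43066 mol → 0.43066 mol Fe, 0.43066 mol O.
Al2O3: 20.47/101.961 = 0.20076 mol → 0.40152 mol Al, 0.60228 mol O.
SiO2: 36.73/60.083 = 0.61132 mol → 0.61132 mol Si, 1.22264 mol O.
Total oxygen = 2.42249 mol. Normalization factor = 12/2.42249 = 4.95358.
Mn per 12 O = 0.16691 × 4.95358 = 0.827.

0.827 Mn apfu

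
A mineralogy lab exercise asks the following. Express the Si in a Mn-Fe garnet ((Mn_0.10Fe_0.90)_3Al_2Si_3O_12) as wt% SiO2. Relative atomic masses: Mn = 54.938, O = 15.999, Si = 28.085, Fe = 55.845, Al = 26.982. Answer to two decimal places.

Formula mass = 497.470 g/mol.
3 Si → 3.0000 mol SiO2 per formula unit; M(SiO2) = 60.083, so SiO2 mass = 180.249 g.
180.249/497.470 × 100 = 36.23 wt%.

36.23 wt%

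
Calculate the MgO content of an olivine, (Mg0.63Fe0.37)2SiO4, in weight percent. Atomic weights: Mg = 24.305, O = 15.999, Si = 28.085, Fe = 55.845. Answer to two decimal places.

30.96 wt%

Molar mass of (Mg0.63Fe0.37)2SiO4 = 1.26×24.305 + 0.74×55.845 + 1×28.085 + 4×15.999 = 164.031 g/mol.
Each formula unit contains 1.26 Mg, equivalent to 1.26/1 = 1.2600 mol MgO.
M(MgO) = 1×24.305 + 1×15.999 = 40.304 g/mol.
Mass of MgO per formula unit = 1.2600 × 40.304 = 50.783 g.
MgO wt% = 50.783 / 164.031 × 100 = 30.96%.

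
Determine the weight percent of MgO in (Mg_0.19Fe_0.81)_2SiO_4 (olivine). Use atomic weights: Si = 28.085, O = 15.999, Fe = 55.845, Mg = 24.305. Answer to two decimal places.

7.99 wt%

M((Mg_0.19Fe_0.81)_2SiO_4) = 191.786 g/mol; M(MgO) = 40.304 g/mol.
Moles MgO per formula unit = 0.38 Mg ÷ 1 = 0.3800.
MgO fraction = (0.3800 × 40.304) / 191.786 = 15.316/191.786 = 0.0799.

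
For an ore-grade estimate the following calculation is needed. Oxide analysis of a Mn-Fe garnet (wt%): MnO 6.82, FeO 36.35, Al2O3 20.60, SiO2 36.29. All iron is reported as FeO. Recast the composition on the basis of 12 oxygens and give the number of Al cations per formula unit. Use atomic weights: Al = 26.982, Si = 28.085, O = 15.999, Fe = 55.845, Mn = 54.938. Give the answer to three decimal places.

6.82 wt% MnO ÷ 70.937 g/mol = 0.09614 mol, giving 0.09614 Mn and 0.09614 O.
36.35 wt% FeO ÷ 71.844 g/mol = 0.50596 mol, giving 0.50596 Fe and 0.50596 O.
20.60 wt% Al2O3 ÷ 101.961 g/mol = 0.20204 mol, giving 0.40408 Al and 0.60612 O.
36.29 wt% SiO2 ÷ 60.083 g/mol = 0.60400 mol, giving 0.60400 Si and 1.20800 O.
Oxygen sums to 2.41622; scaling by 12/2.41622 = 4.96644 puts the formula on 12 O.
Al: 0.40408 × 4.96644 = 2.007 atoms per formula unit.

2.007 Al apfu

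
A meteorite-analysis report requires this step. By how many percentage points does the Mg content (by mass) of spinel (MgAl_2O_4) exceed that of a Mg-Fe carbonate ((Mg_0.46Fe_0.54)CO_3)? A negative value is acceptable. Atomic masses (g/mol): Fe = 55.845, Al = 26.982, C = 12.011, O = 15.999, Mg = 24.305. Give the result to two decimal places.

6.05 percentage points

M(MgAl_2O_4) = 142.265 g/mol, so wt% Mg = 24.305/142.265 × 100 = 17.08%.
M((Mg_0.46Fe_0.54)CO_3) = 101.345 g/mol, so wt% Mg = 11.180/101.345 × 100 = 11.03%.
17.08 − 11.03 = 6.05 pp.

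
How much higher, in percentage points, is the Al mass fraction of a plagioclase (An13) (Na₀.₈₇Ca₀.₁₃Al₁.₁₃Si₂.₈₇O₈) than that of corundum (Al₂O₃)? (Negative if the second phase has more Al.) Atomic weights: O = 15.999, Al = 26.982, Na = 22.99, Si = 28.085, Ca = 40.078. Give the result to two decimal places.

-41.39 percentage points

Al in Na₀.₈₇Ca₀.₁₃Al₁.₁₃Si₂.₈₇O₈: molar mass 264.297 g/mol; 1.13×26.982 = 30.490 g → 11.54 wt%.
Al in Al₂O₃: molar mass 101.961 g/mol; 2×26.982 = 53.964 g → 52.93 wt%.
Difference = 11.54 − 52.93 = -41.39 percentage points.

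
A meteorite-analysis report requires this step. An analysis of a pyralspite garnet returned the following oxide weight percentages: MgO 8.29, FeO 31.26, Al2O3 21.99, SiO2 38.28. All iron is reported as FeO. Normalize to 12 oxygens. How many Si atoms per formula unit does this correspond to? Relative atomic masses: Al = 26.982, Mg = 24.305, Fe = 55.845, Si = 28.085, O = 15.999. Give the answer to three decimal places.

8.29 wt% MgO ÷ 40.304 g/mol = 0.20569 mol, giving 0.20569 Mg and 0.20569 O.
31.26 wt% FeO ÷ 71.844 g/mol = 0.43511 mol, giving 0.43511 Fe and 0.43511 O.
21.99 wt% Al2O3 ÷ 101.961 g/mol = 0.21567 mol, giving 0.43134 Al and 0.64701 O.
38.28 wt% SiO2 ÷ 60.083 g/mol = 0.63712 mol, giving 0.63712 Si and 1.27424 O.
Oxygen sums to 2.56205; scaling by 12/2.56205 = 4.68375 puts the formula on 12 O.
Si: 0.63712 × 4.68375 = 2.984 atoms per formula unit.

2.984 Si apfu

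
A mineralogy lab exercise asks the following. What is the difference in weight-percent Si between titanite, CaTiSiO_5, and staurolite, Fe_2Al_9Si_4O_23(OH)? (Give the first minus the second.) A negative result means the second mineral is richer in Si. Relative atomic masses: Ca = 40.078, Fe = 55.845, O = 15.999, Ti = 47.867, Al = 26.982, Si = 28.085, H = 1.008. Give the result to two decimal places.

1.14 percentage points

M(CaTiSiO_5) = 196.025 g/mol, so wt% Si = 28.085/196.025 × 100 = 14.33%.
M(Fe_2Al_9Si_4O_23(OH)) = 851.852 g/mol, so wt% Si = 112.340/851.852 × 100 = 13.19%.
14.33 − 13.19 = 1.14 pp.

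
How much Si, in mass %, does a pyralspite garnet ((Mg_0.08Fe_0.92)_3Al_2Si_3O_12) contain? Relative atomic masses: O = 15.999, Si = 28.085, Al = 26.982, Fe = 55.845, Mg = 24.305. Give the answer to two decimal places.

17.19 mass %

M((Mg_0.08Fe_0.92)_3Al_2Si_3O_12) = 490.172 g/mol.
Si contributes 3 × 28.085 = 84.255 g per mole.
84.255/490.172 = 0.1719 → 17.19%.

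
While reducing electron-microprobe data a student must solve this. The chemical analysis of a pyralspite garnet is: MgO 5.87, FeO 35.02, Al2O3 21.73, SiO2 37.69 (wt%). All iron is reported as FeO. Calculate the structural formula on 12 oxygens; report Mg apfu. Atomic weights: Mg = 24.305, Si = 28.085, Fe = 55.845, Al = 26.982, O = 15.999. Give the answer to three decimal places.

0.692 Mg apfu

MgO: 5.87/40.304 = 0.14564 mol → 0.14564 mol Mg, 0.14564 mol O.
FeO: 35.02/71.844 = 0.48745 mol → 0.48745 mol Fe, 0.48745 mol O.
Al2O3: 21.73/101.961 = 0.21312 mol → 0.42624 mol Al, 0.63936 mol O.
SiO2: 37.69/60.083 = 0.62730 mol → 0.62730 mol Si, 1.25460 mol O.
Total oxygen = 2.52705 mol. Normalization factor = 12/2.52705 = 4.74862.
Mg per 12 O = 0.14564 × 4.74862 = 0.692.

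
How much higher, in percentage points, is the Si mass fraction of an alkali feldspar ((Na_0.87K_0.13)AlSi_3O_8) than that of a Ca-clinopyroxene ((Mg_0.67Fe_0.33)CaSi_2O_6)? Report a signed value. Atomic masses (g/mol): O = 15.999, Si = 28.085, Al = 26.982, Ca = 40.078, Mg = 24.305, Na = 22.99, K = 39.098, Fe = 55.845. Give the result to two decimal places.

7.13 percentage points

Si in (Na_0.87K_0.13)AlSi_3O_8: molar mass 264.313 g/mol; 3×28.085 = 84.255 g → 31.88 wt%.
Si in (Mg_0.67Fe_0.33)CaSi_2O_6: molar mass 226.955 g/mol; 2×28.085 = 56.170 g → 24.75 wt%.
Difference = 31.88 − 24.75 = 7.13 percentage points.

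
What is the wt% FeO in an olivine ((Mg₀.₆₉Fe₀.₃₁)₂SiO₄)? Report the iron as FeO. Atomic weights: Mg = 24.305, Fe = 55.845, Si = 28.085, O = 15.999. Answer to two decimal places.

M((Mg₀.₆₉Fe₀.₃₁)₂SiO₄) = 160.246 g/mol; M(FeO) = 71.844 g/mol.
Moles FeO per formula unit = 0.62 Fe ÷ 1 = 0.6200.
FeO fraction = (0.6200 × 71.844) / 160.246 = 44.543/160.246 = 0.2780.

27.80 wt%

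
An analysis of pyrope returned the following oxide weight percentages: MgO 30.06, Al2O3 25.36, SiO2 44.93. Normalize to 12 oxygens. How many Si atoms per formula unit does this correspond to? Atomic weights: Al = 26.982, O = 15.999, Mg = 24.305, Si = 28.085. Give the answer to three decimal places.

3.004 Si apfu

MgO: 30.06/40.304 = 0.74583 mol → 0.74583 mol Mg, 0.74583 mol O.
Al2O3: 25.36/101.961 = 0.24872 mol → 0.49744 mol Al, 0.74616 mol O.
SiO2: 44.93/60.083 = 0.74780 mol → 0.74780 mol Si, 1.49560 mol O.
Total oxygen = 2.98759 mol. Normalization factor = 12/2.98759 = 4.01662.
Si per 12 O = 0.74780 × 4.01662 = 3.004.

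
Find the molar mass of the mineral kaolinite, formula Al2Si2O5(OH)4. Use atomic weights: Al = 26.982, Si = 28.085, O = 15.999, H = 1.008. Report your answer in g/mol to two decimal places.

258.16 g/mol

Al: 2 × 26.982 = 53.9640
Si: 2 × 28.085 = 56.1700
O: 9 × 15.999 = 143.9910
H: 4 × 1.008 = 4.0320
Summing the contributions gives the formula mass.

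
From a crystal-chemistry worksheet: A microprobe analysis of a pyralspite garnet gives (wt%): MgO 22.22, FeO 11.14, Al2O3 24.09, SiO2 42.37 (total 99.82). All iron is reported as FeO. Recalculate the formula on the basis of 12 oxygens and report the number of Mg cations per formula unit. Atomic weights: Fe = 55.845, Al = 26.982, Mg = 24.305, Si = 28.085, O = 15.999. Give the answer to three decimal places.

2.341 Mg apfu

MgO (M=40.304): mol = 0.55131; Mg = 0.55131, O = 0.55131.
FeO (M=71.844): mol = 0.15506; Fe = 0.15506, O = 0.15506.
Al2O3 (M=101.961): mol = 0.23627; Al = 0.47254, O = 0.70881.
SiO2 (M=60.083): mol = 0.70519; Si = 0.70519, O = 1.41038.
ΣO = 2.82556; factor = 12/ΣO = 4.24695.
Mg apfu = 0.55131 × 4.24695 = 2.341.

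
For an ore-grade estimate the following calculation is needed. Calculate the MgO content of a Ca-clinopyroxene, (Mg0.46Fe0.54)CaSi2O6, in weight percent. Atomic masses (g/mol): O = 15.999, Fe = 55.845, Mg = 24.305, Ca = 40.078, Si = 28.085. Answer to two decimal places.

7.94 wt%

M((Mg0.46Fe0.54)CaSi2O6) = 233.579 g/mol; M(MgO) = 40.304 g/mol.
Moles MgO per formula unit = 0.46 Mg ÷ 1 = 0.4600.
MgO fraction = (0.4600 × 40.304) / 233.579 = 18.540/233.579 = 0.0794.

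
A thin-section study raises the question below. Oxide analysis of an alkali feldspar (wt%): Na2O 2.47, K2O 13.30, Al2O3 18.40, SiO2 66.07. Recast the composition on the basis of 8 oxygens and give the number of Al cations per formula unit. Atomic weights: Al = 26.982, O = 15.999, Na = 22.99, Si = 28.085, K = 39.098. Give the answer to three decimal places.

0.988 Al apfu

Na2O: 2.47/61.979 = 0.03985 mol → 0.07970 mol Na, 0.03985 mol O.
K2O: 13.30/94.195 = 0.14120 mol → 0.28240 mol K, 0.14120 mol O.
Al2O3: 18.40/101.961 = 0.18046 mol → 0.36092 mol Al, 0.54138 mol O.
SiO2: 66.07/60.083 = 1.09965 mol → 1.09965 mol Si, 2.19930 mol O.
Total oxygen = 2.92173 mol. Normalization factor = 8/2.92173 = 2.73810.
Al per 8 O = 0.36092 × 2.73810 = 0.988.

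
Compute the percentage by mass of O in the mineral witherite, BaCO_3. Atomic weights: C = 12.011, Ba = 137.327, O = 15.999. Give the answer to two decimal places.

M(BaCO_3) = 197.335 g/mol.
O contributes 3 × 15.999 = 47.997 g per mole.
47.997/197.335 = 0.2432 → 24.32%.

24.32 wt%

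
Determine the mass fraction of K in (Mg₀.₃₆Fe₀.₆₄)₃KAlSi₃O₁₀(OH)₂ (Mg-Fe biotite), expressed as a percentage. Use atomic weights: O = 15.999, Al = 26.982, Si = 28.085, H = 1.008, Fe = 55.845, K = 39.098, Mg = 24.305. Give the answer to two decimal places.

Formula mass = 1.08*24.305 + 1.92*55.845 + 1*39.098 + 1*26.982 + 3*28.085 + 12*15.999 + 2*1.008 = 477.811 g/mol, of which 39.098 g is K.
So K makes up 39.098/477.811 = 0.0818 of the mass, i.e. 8.18%.

8.18 weight percent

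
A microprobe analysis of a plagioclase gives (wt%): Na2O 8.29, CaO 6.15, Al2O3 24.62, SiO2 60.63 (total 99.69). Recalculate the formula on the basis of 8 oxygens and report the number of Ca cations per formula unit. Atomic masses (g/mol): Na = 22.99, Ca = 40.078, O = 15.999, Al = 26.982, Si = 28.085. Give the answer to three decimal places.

0.294 Ca apfu

Na2O: 8.29/61.979 = 0.13375 mol → 0.26750 mol Na, 0.13375 mol O.
CaO: 6.15/56.077 = 0.10967 mol → 0.10967 mol Ca, 0.10967 mol O.
Al2O3: 24.62/101.961 = 0.24146 mol → 0.48292 mol Al, 0.72438 mol O.
SiO2: 60.63/60.083 = 1.00910 mol → 1.00910 mol Si, 2.01820 mol O.
Total oxygen = 2.98600 mol. Normalization factor = 8/2.98600 = 2.67917.
Ca per 8 O = 0.10967 × 2.67917 = 0.294.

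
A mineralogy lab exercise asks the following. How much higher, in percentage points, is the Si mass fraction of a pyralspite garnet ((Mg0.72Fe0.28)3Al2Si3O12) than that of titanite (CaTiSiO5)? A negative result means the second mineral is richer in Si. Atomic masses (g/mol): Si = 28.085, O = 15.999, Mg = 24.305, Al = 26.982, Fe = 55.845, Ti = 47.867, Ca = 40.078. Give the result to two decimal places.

First mineral: 84.255 g Si in 429.616 g formula = 19.61 wt% Si.
Second mineral: 28.085 g Si in 196.025 g formula = 14.33 wt% Si.
19.61% − 14.33% gives a difference of 5.28 percentage points.

5.28 percentage points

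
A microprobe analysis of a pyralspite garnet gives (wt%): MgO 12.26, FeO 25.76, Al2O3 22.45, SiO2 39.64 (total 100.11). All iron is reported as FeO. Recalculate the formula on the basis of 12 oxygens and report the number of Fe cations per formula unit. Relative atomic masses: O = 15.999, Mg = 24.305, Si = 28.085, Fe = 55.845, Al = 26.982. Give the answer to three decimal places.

12.26 wt% MgO ÷ 40.304 g/mol = 0.30419 mol, giving 0.30419 Mg and 0.30419 O.
25.76 wt% FeO ÷ 71.844 g/mol = 0.35855 mol, giving 0.35855 Fe and 0.35855 O.
22.45 wt% Al2O3 ÷ 101.961 g/mol = 0.22018 mol, giving 0.44036 Al and 0.66054 O.
39.64 wt% SiO2 ÷ 60.083 g/mol = 0.65975 mol, giving 0.65975 Si and 1.31950 O.
Oxygen sums to 2.64278; scaling by 12/2.64278 = 4.54067 puts the formula on 12 O.
Fe: 0.35855 × 4.54067 = 1.628 atoms per formula unit.

1.628 Fe apfu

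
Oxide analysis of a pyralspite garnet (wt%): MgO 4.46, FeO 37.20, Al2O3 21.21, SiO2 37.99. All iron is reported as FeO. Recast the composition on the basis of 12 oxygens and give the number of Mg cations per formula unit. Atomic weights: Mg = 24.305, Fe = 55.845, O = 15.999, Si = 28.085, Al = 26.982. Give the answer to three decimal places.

MgO (M=40.304): mol = 0.11066; Mg = 0.11066, O = 0.11066.
FeO (M=71.844): mol = 0.51779; Fe = 0.51779, O = 0.51779.
Al2O3 (M=101.961): mol = 0.20802; Al = 0.41604, O = 0.62406.
SiO2 (M=60.083): mol = 0.63229; Si = 0.63229, O = 1.26458.
ΣO = 2.51709; factor = 12/ΣO = 4.76741.
Mg apfu = 0.11066 × 4.76741 = 0.528.

0.528 Mg apfu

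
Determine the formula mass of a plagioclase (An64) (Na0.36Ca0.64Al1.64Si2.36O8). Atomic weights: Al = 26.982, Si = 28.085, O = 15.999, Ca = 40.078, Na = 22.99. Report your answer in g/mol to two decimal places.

Na: 0.36 × 22.99 = 8.2764
Ca: 0.64 × 40.078 = 25.6499
Al: 1.64 × 26.982 = 44.2505
Si: 2.36 × 28.085 = 66.2806
O: 8 × 15.999 = 127.9920
Summing the contributions gives the formula mass.

272.45 g/mol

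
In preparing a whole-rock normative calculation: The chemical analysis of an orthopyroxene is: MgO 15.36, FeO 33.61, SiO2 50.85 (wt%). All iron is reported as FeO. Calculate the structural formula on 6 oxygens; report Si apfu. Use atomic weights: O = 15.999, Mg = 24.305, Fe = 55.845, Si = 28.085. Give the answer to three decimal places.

MgO: 15.36/40.304 = 0.38110 mol → 0.38110 mol Mg, 0.38110 mol O.
FeO: 33.61/71.844 = 0.46782 mol → 0.46782 mol Fe, 0.46782 mol O.
SiO2: 50.85/60.083 = 0.84633 mol → 0.84633 mol Si, 1.69266 mol O.
Total oxygen = 2.54158 mol. Normalization factor = 6/2.54158 = 2.36074.
Si per 6 O = 0.84633 × 2.36074 = 1.998.

1.998 Si apfu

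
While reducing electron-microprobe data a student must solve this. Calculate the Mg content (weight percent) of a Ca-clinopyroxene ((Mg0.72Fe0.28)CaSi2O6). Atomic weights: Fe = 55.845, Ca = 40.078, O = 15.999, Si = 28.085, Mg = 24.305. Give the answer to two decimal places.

M((Mg0.72Fe0.28)CaSi2O6) = 225.378 g/mol.
Mg contributes 0.72 × 24.305 = 17.500 g per mole.
17.500/225.378 = 0.0776 → 7.76%.

7.76 weight percent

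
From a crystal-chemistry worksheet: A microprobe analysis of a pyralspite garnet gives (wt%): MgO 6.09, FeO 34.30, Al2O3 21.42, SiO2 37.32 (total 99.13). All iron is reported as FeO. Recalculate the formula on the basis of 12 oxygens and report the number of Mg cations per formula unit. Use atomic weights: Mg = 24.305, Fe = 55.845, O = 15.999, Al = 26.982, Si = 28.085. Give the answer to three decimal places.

MgO: 6.09/40.304 = 0.15110 mol → 0.15110 mol Mg, 0.15110 mol O.
FeO: 34.30/71.844 = 0.47742 mol → 0.47742 mol Fe, 0.47742 mol O.
Al2O3: 21.42/101.961 = 0.21008 mol → 0.42016 mol Al, 0.63024 mol O.
SiO2: 37.32/60.083 = 0.62114 mol → 0.62114 mol Si, 1.24228 mol O.
Total oxygen = 2.50104 mol. Normalization factor = 12/2.50104 = 4.79800.
Mg per 12 O = 0.15110 × 4.79800 = 0.725.

0.725 Mg apfu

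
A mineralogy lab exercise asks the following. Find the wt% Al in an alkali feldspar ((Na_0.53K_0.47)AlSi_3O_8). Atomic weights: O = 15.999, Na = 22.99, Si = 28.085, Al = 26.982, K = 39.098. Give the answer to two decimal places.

Molar mass of (Na_0.53K_0.47)AlSi_3O_8: 0.53*22.99 + 0.47*39.098 + 1*26.982 + 3*28.085 + 8*15.999 = 269.790 g/mol.
Mass of Al per formula unit: 1 × 26.982 = 26.982 g.
Weight fraction Al = 26.982 / 269.790 = 0.1000.

10.00 mass %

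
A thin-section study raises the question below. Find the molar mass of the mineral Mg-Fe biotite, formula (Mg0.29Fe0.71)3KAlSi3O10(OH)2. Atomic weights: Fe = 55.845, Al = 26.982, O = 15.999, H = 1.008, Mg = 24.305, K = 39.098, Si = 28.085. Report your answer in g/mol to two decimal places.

484.43 g/mol

M = 0.87(24.305) + 2.13(55.845) + 1(39.098) + 1(26.982) + 3(28.085) + 12(15.999) + 2(1.008)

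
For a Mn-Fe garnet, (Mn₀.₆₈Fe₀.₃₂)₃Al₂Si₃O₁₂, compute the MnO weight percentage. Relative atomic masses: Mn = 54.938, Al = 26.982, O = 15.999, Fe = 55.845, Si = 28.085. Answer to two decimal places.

Molar mass of (Mn₀.₆₈Fe₀.₃₂)₃Al₂Si₃O₁₂ = 2.04×54.938 + 0.96×55.845 + 2×26.982 + 3×28.085 + 12×15.999 = 495.892 g/mol.
Each formula unit contains 2.04 Mn, equivalent to 2.04/1 = 2.0400 mol MnO.
M(MnO) = 1×54.938 + 1×15.999 = 70.937 g/mol.
Mass of MnO per formula unit = 2.0400 × 70.937 = 144.711 g.
MnO wt% = 144.711 / 495.892 × 100 = 29.18%.

29.18 wt%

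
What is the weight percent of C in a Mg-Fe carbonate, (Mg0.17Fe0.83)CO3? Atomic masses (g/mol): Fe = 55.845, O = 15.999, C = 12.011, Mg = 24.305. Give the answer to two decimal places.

Molar mass of (Mg0.17Fe0.83)CO3: 0.17*24.305 + 0.83*55.845 + 1*12.011 + 3*15.999 = 110.491 g/mol.
Mass of C per formula unit: 1 × 12.011 = 12.011 g.
Weight fraction C = 12.011 / 110.491 = 0.1087.

10.87 wt%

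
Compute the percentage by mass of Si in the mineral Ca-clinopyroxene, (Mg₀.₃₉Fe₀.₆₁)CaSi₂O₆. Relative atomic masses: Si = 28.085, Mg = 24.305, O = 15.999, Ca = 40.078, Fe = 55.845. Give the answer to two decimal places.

23.82 mass %

Molar mass of (Mg₀.₃₉Fe₀.₆₁)CaSi₂O₆: 0.39*24.305 + 0.61*55.845 + 1*40.078 + 2*28.085 + 6*15.999 = 235.786 g/mol.
Mass of Si per formula unit: 2 × 28.085 = 56.170 g.
Weight fraction Si = 56.170 / 235.786 = 0.2382.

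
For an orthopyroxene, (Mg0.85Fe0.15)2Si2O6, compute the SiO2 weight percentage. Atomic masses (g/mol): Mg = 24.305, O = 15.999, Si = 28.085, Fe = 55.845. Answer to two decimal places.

57.16 wt%

Molar mass of (Mg0.85Fe0.15)2Si2O6 = 1.70·24.305 + 0.30·55.845 + 2·28.085 + 6·15.999 = 210.236 g/mol.
Each formula unit contains 2 Si, equivalent to 2/1 = 2.0000 mol SiO2.
M(SiO2) = 1×28.085 + 2×15.999 = 60.083 g/mol.
Mass of SiO2 per formula unit = 2.0000 × 60.083 = 120.166 g.
SiO2 wt% = 120.166 / 210.236 × 100 = 57.16%.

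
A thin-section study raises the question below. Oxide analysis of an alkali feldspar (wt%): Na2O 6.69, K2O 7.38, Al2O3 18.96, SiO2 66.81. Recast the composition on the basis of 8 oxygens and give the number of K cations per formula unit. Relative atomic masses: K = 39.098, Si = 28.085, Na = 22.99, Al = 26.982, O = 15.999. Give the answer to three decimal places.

Na2O: 6.69/61.979 = 0.10794 mol → 0.21588 mol Na, 0.10794 mol O.
K2O: 7.38/94.195 = 0.07835 mol → 0.15670 mol K, 0.07835 mol O.
Al2O3: 18.96/101.961 = 0.18595 mol → 0.37190 mol Al, 0.55785 mol O.
SiO2: 66.81/60.083 = 1.11196 mol → 1.11196 mol Si, 2.22392 mol O.
Total oxygen = 2.96806 mol. Normalization factor = 8/2.96806 = 2.69536.
K per 8 O = 0.15670 × 2.69536 = 0.422.

0.422 K apfu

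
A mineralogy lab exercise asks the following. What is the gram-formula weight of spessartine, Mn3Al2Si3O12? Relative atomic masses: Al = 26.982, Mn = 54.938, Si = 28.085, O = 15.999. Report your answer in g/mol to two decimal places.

495.02 g/mol

M = 3·54.938 + 2·26.982 + 3·28.085 + 12·15.999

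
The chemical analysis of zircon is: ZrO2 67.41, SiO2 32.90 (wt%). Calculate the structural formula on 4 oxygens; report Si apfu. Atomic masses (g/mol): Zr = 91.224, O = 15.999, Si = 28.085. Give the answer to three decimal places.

67.41 wt% ZrO2 ÷ 123.222 g/mol = 0.54706 mol, giving 0.54706 Zr and 1.09412 O.
32.90 wt% SiO2 ÷ 60.083 g/mol = 0.54758 mol, giving 0.54758 Si and 1.09516 O.
Oxygen sums to 2.18928; scaling by 4/2.18928 = 1.82708 puts the formula on 4 O.
Si: 0.54758 × 1.82708 = 1.000 atoms per formula unit.

1.000 Si apfu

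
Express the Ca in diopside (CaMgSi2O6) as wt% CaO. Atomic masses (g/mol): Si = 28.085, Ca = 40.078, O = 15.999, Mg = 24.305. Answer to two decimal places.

Molar mass of CaMgSi2O6 = 1*40.078 + 1*24.305 + 2*28.085 + 6*15.999 = 216.547 g/mol.
Each formula unit contains 1 Ca, equivalent to 1/1 = 1.0000 mol CaO.
M(CaO) = 1×40.078 + 1×15.999 = 56.077 g/mol.
Mass of CaO per formula unit = 1.0000 × 56.077 = 56.077 g.
CaO wt% = 56.077 / 216.547 × 100 = 25.90%.

25.90 wt%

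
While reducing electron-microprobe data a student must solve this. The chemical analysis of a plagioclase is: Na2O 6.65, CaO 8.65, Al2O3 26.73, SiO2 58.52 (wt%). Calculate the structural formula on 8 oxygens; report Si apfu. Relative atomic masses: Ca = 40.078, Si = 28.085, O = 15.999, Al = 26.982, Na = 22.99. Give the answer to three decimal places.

Na2O: 6.65/61.979 = 0.10729 mol → 0.21458 mol Na, 0.10729 mol O.
CaO: 8.65/56.077 = 0.15425 mol → 0.15425 mol Ca, 0.15425 mol O.
Al2O3: 26.73/101.961 = 0.26216 mol → 0.52432 mol Al, 0.78648 mol O.
SiO2: 58.52/60.083 = 0.97399 mol → 0.97399 mol Si, 1.94798 mol O.
Total oxygen = 2.99600 mol. Normalization factor = 8/2.99600 = 2.67023.
Si per 8 O = 0.97399 × 2.67023 = 2.601.

2.601 Si apfu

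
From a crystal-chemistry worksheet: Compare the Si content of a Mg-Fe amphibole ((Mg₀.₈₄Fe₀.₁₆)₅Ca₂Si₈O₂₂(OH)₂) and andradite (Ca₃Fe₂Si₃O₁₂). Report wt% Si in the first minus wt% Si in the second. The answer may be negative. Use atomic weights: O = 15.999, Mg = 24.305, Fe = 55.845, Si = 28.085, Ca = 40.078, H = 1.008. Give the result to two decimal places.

10.24 percentage points

First mineral: 224.680 g Si in 837.585 g formula = 26.82 wt% Si.
Second mineral: 84.255 g Si in 508.167 g formula = 16.58 wt% Si.
26.82% − 16.58% gives a difference of 10.24 percentage points.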